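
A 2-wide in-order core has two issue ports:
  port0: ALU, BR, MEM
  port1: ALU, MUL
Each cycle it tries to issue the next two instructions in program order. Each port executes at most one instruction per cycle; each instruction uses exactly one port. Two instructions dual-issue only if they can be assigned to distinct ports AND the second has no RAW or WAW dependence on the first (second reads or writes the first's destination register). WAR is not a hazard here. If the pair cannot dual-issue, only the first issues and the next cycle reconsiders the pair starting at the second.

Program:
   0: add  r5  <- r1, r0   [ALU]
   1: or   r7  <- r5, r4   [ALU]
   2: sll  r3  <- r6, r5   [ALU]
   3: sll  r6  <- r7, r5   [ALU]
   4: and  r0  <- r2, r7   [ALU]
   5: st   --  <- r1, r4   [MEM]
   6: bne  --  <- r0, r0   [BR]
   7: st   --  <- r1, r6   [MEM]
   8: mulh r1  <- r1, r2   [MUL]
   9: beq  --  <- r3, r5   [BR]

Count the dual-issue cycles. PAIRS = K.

#0 head=0: add i0 RAW r5
#1 head=1: or sll i1&i2 dual
#2 head=3: sll and i3&i4 dual
#3 head=5: st i5 no-port MEM/BR
#4 head=6: bne i6 no-port BR/MEM
#5 head=7: st mulh i7&i8 dual
#6 head=9: beq i9 tail

PAIRS = 3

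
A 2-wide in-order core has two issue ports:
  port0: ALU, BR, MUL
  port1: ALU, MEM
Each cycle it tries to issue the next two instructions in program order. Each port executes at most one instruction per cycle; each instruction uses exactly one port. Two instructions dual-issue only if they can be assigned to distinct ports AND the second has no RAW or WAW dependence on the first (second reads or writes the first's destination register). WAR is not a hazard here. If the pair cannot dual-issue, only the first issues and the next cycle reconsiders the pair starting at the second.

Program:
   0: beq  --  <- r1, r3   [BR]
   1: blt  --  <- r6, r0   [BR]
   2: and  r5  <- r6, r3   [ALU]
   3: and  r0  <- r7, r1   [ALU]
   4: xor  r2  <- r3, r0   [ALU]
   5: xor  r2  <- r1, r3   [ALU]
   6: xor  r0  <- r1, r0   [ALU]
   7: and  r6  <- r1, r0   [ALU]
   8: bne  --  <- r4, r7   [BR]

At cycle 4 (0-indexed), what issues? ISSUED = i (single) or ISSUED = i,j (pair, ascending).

[0] i0  beq.BR  -- no-port BR/BR
[1] i1+i2  blt.BR and.ALU  -- 2-wide
[2] i3  and.ALU  -- RAW r0
[3] i4  xor.ALU  -- WAW r2
[4] i5+i6  xor.ALU xor.ALU  -- 2-wide
[5] i7+i8  and.ALU bne.BR  -- 2-wide

ISSUED = 5,6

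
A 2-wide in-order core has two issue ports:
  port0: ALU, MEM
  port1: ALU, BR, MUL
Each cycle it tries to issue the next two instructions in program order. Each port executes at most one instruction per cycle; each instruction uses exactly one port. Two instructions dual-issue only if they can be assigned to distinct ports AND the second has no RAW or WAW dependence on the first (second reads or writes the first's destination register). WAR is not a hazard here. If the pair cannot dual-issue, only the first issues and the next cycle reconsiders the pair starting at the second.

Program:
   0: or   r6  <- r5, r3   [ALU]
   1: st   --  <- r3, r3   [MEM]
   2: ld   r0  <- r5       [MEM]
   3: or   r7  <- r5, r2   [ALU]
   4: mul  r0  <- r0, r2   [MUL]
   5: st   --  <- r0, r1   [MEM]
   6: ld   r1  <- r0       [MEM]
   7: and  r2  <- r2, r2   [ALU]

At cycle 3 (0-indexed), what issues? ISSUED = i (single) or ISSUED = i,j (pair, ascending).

ISSUED = 5

0. or.ALU/st.MEM @i0/i1  | pair
1. ld.MEM/or.ALU @i2/i3  | pair
2. mul.MUL @i4  | RAW r0
3. st.MEM @i5  | no-port MEM/MEM
4. ld.MEM/and.ALU @i6/i7  | pair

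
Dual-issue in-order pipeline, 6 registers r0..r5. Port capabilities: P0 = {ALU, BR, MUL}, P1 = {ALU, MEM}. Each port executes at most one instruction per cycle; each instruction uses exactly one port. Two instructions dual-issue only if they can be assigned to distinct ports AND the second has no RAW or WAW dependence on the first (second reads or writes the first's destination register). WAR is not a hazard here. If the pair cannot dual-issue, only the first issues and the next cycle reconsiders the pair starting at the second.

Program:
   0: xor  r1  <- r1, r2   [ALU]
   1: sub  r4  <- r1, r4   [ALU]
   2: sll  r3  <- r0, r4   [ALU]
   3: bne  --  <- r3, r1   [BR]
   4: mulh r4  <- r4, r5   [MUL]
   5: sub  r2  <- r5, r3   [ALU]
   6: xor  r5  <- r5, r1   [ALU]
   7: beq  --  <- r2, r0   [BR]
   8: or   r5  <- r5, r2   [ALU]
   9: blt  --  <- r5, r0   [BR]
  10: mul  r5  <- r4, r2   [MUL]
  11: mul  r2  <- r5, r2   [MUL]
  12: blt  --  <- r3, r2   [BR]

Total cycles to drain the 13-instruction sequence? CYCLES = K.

t=0 i0:xor ; RAW r1
t=1 i1:sub ; RAW r4
t=2 i2:sll ; RAW r3
t=3 i3:bne ; no-port BR/MUL
t=4 i4&i5:mulh;sub ; 2-wide
t=5 i6&i7:xor;beq ; 2-wide
t=6 i8:or ; RAW r5
t=7 i9:blt ; no-port BR/MUL
t=8 i10:mul ; no-port MUL/MUL
t=9 i11:mul ; no-port MUL/BR
t=10 i12:blt ; tail

CYCLES = 11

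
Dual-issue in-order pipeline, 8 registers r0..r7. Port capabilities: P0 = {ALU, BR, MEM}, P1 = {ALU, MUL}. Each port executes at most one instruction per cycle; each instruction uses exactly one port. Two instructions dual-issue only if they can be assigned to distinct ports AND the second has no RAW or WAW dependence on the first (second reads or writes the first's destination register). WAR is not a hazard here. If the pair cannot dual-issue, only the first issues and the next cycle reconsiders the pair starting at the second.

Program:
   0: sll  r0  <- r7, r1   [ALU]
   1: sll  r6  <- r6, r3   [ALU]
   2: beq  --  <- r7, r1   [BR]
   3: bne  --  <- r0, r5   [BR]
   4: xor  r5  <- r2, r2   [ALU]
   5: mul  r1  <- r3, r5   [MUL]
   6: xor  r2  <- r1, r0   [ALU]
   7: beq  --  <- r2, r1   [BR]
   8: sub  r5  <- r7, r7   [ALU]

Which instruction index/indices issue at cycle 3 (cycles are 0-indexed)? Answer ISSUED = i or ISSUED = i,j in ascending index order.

#0 head=0: sll.ALU sll.ALU i0+i1 dual
#1 head=2: beq.BR i2 no-port BR/BR
#2 head=3: bne.BR xor.ALU i3+i4 dual
#3 head=5: mul.MUL i5 RAW r1
#4 head=6: xor.ALU i6 RAW r2
#5 head=7: beq.BR sub.ALU i7+i8 dual

ISSUED = 5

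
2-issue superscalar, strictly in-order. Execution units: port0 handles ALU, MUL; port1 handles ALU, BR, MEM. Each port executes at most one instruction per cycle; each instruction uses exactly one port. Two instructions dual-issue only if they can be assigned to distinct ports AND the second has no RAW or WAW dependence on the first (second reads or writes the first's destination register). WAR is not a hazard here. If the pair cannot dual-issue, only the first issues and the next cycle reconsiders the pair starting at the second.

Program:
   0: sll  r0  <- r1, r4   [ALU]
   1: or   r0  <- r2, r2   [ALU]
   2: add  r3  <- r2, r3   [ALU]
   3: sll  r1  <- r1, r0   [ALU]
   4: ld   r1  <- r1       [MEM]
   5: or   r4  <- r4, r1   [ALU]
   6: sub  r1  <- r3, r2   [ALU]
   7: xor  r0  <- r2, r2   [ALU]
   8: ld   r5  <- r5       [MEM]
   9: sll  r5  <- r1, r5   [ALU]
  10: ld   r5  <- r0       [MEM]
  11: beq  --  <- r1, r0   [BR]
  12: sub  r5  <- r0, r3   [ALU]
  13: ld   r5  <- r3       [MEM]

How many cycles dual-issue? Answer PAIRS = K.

#0 head=0: sll.ALU i0 WAW r0
#1 head=1: or.ALU;add.ALU i1&i2 2-wide
#2 head=3: sll.ALU i3 RAW+WAW r1
#3 head=4: ld.MEM i4 RAW r1
#4 head=5: or.ALU;sub.ALU i5&i6 2-wide
#5 head=7: xor.ALU;ld.MEM i7&i8 2-wide
#6 head=9: sll.ALU i9 WAW r5
#7 head=10: ld.MEM i10 no-port MEM/BR
#8 head=11: beq.BR;sub.ALU i11&i12 2-wide
#9 head=13: ld.MEM i13 tail

PAIRS = 4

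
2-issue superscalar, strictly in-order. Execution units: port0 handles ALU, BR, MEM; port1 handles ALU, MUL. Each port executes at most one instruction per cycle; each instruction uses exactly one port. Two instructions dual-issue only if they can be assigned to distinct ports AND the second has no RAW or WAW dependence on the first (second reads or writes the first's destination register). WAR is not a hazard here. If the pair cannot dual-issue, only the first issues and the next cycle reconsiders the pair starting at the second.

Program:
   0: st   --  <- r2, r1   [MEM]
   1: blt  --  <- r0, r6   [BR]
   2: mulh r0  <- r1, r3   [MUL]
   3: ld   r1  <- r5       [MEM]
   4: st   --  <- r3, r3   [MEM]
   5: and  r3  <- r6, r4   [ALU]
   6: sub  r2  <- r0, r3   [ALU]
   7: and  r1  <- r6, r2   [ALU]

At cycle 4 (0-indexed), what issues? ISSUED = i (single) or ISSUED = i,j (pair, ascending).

[0] i0  st  -- no-port MEM/BR
[1] i1&i2  blt mulh  -- pair
[2] i3  ld  -- no-port MEM/MEM
[3] i4&i5  st and  -- pair
[4] i6  sub  -- RAW r2
[5] i7  and  -- tail

ISSUED = 6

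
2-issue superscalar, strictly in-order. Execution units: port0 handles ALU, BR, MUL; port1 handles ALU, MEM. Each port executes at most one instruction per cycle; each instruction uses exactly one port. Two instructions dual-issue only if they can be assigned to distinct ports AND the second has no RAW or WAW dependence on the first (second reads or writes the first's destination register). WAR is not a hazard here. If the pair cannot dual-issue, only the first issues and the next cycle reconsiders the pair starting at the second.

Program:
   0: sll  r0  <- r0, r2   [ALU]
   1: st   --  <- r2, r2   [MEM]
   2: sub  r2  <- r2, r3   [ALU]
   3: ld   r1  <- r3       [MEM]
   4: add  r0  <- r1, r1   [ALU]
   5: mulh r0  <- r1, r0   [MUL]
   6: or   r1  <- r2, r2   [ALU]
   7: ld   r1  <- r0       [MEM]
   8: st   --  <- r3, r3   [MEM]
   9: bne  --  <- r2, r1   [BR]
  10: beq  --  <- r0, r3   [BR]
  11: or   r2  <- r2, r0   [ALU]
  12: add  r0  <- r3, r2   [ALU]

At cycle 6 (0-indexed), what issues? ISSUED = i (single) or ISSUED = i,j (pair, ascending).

ISSUED = 10,11

c0: i0&i1 sll/st  2-wide
c1: i2&i3 sub/ld  2-wide
c2: i4 add  RAW+WAW r0
c3: i5&i6 mulh/or  2-wide
c4: i7 ld  no-port MEM/MEM
c5: i8&i9 st/bne  2-wide
c6: i10&i11 beq/or  2-wide
c7: i12 add  tail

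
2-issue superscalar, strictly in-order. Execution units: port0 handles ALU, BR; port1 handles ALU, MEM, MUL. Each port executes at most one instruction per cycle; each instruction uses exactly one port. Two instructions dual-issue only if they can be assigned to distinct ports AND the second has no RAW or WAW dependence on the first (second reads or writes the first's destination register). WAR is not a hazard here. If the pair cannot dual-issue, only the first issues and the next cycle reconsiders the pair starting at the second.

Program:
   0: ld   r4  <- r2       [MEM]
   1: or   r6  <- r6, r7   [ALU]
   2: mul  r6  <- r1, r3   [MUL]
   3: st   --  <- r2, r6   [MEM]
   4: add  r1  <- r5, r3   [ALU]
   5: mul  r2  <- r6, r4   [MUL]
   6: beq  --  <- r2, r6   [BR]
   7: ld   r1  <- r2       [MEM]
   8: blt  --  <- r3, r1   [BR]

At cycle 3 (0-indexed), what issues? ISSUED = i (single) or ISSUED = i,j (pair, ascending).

c0: i0&i1 ld.MEM or.ALU  pair
c1: i2 mul.MUL  no-port MUL/MEM
c2: i3&i4 st.MEM add.ALU  pair
c3: i5 mul.MUL  RAW r2
c4: i6&i7 beq.BR ld.MEM  pair
c5: i8 blt.BR  tail

ISSUED = 5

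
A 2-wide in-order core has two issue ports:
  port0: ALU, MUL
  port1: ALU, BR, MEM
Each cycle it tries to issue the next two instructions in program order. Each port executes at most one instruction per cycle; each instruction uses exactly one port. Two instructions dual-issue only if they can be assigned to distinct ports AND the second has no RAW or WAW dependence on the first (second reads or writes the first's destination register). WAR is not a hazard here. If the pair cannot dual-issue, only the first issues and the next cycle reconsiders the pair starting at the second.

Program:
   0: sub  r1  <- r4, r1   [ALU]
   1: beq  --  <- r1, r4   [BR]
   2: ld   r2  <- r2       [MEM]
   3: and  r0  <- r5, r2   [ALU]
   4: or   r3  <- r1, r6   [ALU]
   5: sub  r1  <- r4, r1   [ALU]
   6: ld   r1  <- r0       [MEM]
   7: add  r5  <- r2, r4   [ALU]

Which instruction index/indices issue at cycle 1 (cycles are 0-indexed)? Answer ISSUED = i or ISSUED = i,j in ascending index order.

ISSUED = 1

0. sub @i0  | RAW r1
1. beq @i1  | no-port BR/MEM
2. ld @i2  | RAW r2
3. and or @i3/i4  | 2-wide
4. sub @i5  | WAW r1
5. ld add @i6/i7  | 2-wide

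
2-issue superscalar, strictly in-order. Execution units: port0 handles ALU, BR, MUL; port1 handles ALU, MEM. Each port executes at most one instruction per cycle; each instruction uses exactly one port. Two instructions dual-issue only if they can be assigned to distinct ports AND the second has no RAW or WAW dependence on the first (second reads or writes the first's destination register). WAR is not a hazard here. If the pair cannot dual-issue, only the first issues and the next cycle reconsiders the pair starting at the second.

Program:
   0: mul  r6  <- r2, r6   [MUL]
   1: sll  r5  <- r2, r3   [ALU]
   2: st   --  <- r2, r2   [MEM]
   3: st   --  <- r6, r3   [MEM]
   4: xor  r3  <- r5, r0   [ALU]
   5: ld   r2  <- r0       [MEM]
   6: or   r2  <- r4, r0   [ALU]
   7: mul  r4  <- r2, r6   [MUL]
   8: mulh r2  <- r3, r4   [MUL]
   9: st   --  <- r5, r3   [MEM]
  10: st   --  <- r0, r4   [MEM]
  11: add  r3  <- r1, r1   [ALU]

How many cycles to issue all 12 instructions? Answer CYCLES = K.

  cy0 -> i0,i1 (mul;sll) pair
  cy1 -> i2 (st) no-port MEM/MEM
  cy2 -> i3,i4 (st;xor) pair
  cy3 -> i5 (ld) WAW r2
  cy4 -> i6 (or) RAW r2
  cy5 -> i7 (mul) no-port MUL/MUL
  cy6 -> i8,i9 (mulh;st) pair
  cy7 -> i10,i11 (st;add) pair

CYCLES = 8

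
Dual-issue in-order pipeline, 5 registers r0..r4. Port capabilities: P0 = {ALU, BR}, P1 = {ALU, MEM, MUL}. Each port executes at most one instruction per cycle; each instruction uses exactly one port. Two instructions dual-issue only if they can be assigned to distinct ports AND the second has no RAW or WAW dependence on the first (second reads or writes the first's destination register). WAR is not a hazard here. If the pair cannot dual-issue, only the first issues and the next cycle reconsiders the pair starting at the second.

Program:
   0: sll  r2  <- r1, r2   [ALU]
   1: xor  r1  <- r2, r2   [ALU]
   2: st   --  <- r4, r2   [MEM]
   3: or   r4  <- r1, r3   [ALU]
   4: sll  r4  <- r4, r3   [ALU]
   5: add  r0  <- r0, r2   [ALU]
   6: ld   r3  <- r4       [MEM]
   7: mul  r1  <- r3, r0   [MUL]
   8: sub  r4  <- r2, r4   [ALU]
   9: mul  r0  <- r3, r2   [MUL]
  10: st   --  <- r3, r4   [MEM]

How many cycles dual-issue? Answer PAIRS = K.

t=0 i0:sll ; RAW r2
t=1 i1+i2:xor;st ; dual
t=2 i3:or ; RAW+WAW r4
t=3 i4+i5:sll;add ; dual
t=4 i6:ld ; no-port MEM/MUL
t=5 i7+i8:mul;sub ; dual
t=6 i9:mul ; no-port MUL/MEM
t=7 i10:st ; tail

PAIRS = 3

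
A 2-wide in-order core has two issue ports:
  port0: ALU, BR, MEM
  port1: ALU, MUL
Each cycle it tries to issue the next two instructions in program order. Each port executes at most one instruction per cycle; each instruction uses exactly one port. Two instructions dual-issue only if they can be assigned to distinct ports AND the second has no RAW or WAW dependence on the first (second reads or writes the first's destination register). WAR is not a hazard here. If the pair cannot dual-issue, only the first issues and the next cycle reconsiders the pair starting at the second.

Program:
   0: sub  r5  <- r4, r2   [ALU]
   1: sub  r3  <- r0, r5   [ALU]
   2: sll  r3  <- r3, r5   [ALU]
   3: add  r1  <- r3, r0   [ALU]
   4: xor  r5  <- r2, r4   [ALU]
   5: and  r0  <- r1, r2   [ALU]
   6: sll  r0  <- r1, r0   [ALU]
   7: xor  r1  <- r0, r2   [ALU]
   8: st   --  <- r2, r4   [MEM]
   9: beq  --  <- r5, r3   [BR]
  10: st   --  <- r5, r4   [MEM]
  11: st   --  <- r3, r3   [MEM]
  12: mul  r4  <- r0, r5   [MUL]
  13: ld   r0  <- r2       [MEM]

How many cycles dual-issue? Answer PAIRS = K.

[0] i0  sub.ALU  -- RAW r5
[1] i1  sub.ALU  -- RAW+WAW r3
[2] i2  sll.ALU  -- RAW r3
[3] i3/i4  add.ALU/xor.ALU  -- dual
[4] i5  and.ALU  -- RAW+WAW r0
[5] i6  sll.ALU  -- RAW r0
[6] i7/i8  xor.ALU/st.MEM  -- dual
[7] i9  beq.BR  -- no-port BR/MEM
[8] i10  st.MEM  -- no-port MEM/MEM
[9] i11/i12  st.MEM/mul.MUL  -- dual
[10] i13  ld.MEM  -- tail

PAIRS = 3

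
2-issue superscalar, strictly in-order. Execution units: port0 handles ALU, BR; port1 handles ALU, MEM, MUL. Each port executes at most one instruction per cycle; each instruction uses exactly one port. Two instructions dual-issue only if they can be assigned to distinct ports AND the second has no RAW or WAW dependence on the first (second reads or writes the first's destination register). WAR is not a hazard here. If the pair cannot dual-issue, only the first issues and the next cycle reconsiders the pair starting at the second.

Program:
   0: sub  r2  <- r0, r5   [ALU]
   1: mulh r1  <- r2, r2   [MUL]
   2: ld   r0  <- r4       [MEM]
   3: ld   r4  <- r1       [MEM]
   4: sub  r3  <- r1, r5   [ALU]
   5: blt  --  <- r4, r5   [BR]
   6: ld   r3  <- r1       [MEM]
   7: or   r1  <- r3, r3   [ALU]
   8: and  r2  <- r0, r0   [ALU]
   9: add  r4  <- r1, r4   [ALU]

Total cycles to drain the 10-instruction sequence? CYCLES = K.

[0] i0  sub  -- RAW r2
[1] i1  mulh  -- no-port MUL/MEM
[2] i2  ld  -- no-port MEM/MEM
[3] i3/i4  ld sub  -- pair
[4] i5/i6  blt ld  -- pair
[5] i7/i8  or and  -- pair
[6] i9  add  -- tail

CYCLES = 7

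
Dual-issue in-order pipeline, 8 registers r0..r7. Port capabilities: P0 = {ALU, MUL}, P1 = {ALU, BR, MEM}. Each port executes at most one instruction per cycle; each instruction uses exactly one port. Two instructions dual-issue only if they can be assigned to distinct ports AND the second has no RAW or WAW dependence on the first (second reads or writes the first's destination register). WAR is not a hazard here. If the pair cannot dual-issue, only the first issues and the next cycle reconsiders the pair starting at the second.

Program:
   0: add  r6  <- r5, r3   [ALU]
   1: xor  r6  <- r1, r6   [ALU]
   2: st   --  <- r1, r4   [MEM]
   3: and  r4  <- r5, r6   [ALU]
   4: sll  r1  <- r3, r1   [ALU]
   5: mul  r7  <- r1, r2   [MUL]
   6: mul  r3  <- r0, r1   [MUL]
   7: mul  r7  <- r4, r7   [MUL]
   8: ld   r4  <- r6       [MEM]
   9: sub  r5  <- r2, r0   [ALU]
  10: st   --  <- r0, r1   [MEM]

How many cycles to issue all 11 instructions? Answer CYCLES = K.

CYCLES = 7

0. add.ALU @i0  | RAW+WAW r6
1. xor.ALU;st.MEM @i1/i2  | 2-wide
2. and.ALU;sll.ALU @i3/i4  | 2-wide
3. mul.MUL @i5  | no-port MUL/MUL
4. mul.MUL @i6  | no-port MUL/MUL
5. mul.MUL;ld.MEM @i7/i8  | 2-wide
6. sub.ALU;st.MEM @i9/i10  | 2-wide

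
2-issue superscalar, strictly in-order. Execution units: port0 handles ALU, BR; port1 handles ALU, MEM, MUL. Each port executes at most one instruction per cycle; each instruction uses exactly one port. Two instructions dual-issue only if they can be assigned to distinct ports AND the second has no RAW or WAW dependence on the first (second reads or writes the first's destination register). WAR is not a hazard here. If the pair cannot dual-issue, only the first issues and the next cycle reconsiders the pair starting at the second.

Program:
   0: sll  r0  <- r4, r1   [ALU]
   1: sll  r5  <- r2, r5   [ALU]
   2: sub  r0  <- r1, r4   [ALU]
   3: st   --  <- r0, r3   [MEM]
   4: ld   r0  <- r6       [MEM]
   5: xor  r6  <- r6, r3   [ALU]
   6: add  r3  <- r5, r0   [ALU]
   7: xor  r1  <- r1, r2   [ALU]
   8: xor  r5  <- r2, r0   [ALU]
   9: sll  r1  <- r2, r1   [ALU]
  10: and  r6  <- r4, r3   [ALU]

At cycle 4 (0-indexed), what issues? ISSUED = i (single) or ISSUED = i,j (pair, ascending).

c0: i0/i1 sll sll  pair
c1: i2 sub  RAW r0
c2: i3 st  no-port MEM/MEM
c3: i4/i5 ld xor  pair
c4: i6/i7 add xor  pair
c5: i8/i9 xor sll  pair
c6: i10 and  tail

ISSUED = 6,7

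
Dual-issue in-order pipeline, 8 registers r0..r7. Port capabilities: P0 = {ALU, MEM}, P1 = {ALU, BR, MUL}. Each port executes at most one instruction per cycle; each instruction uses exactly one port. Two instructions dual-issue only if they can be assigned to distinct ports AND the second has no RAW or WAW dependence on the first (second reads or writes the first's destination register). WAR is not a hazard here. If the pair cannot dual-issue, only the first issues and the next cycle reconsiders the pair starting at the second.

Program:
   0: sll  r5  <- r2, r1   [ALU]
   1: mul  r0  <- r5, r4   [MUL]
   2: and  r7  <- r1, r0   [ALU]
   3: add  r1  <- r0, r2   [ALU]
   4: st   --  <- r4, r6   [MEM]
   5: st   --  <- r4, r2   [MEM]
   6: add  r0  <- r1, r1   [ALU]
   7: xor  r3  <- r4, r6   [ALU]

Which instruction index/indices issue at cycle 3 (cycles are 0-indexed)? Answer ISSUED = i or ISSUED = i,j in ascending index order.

  cy0 -> i0 (sll.ALU) RAW r5
  cy1 -> i1 (mul.MUL) RAW r0
  cy2 -> i2,i3 (and.ALU+add.ALU) 2-wide
  cy3 -> i4 (st.MEM) no-port MEM/MEM
  cy4 -> i5,i6 (st.MEM+add.ALU) 2-wide
  cy5 -> i7 (xor.ALU) tail

ISSUED = 4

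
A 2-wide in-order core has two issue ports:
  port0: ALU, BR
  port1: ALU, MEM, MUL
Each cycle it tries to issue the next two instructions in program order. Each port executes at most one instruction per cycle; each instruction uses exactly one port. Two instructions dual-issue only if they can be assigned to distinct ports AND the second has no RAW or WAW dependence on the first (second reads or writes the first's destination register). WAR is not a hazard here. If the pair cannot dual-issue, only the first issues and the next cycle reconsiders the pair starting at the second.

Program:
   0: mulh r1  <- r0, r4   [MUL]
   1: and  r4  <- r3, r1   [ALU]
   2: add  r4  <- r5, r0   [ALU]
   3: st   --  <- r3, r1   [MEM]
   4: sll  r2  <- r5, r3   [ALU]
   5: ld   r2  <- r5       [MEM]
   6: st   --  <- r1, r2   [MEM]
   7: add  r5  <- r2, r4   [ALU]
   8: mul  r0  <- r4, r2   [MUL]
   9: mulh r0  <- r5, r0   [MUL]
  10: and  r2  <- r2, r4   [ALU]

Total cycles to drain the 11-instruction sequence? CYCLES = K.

CYCLES = 8

t=0 i0:mulh ; RAW r1
t=1 i1:and ; WAW r4
t=2 i2&i3:add+st ; pair
t=3 i4:sll ; WAW r2
t=4 i5:ld ; no-port MEM/MEM
t=5 i6&i7:st+add ; pair
t=6 i8:mul ; no-port MUL/MUL
t=7 i9&i10:mulh+and ; pair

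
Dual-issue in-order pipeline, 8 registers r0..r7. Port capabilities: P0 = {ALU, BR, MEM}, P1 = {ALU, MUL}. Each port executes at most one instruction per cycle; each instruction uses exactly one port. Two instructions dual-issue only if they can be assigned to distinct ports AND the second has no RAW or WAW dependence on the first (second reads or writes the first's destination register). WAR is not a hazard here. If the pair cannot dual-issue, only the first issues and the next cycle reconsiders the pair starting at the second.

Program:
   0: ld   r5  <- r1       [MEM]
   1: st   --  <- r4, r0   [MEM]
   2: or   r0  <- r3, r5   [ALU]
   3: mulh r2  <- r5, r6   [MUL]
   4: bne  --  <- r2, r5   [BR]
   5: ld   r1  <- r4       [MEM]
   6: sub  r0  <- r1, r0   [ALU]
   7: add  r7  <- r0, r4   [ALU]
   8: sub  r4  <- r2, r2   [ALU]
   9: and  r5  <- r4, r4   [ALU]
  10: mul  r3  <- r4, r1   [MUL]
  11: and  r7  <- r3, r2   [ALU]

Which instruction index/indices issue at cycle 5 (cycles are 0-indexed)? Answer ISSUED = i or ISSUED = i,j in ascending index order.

  cy0 -> i0 (ld.MEM) no-port MEM/MEM
  cy1 -> i1/i2 (st.MEM;or.ALU) 2-wide
  cy2 -> i3 (mulh.MUL) RAW r2
  cy3 -> i4 (bne.BR) no-port BR/MEM
  cy4 -> i5 (ld.MEM) RAW r1
  cy5 -> i6 (sub.ALU) RAW r0
  cy6 -> i7/i8 (add.ALU;sub.ALU) 2-wide
  cy7 -> i9/i10 (and.ALU;mul.MUL) 2-wide
  cy8 -> i11 (and.ALU) tail

ISSUED = 6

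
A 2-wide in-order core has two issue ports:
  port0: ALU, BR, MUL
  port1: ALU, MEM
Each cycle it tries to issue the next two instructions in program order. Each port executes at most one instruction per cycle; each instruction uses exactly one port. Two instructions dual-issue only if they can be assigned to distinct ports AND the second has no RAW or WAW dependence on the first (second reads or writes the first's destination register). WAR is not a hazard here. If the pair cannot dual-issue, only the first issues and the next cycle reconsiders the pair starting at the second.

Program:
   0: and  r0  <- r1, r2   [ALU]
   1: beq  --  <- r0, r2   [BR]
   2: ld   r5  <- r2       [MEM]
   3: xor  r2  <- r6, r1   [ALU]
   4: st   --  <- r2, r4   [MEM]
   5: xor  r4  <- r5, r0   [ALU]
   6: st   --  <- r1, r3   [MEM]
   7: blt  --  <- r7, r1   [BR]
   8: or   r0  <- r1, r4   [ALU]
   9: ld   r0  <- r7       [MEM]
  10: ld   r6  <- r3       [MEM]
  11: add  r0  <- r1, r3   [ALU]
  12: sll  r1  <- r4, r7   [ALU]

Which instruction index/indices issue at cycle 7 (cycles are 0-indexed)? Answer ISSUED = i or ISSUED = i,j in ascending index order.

  cy0 -> i0 (and) RAW r0
  cy1 -> i1&i2 (beq+ld) pair
  cy2 -> i3 (xor) RAW r2
  cy3 -> i4&i5 (st+xor) pair
  cy4 -> i6&i7 (st+blt) pair
  cy5 -> i8 (or) WAW r0
  cy6 -> i9 (ld) no-port MEM/MEM
  cy7 -> i10&i11 (ld+add) pair
  cy8 -> i12 (sll) tail

ISSUED = 10,11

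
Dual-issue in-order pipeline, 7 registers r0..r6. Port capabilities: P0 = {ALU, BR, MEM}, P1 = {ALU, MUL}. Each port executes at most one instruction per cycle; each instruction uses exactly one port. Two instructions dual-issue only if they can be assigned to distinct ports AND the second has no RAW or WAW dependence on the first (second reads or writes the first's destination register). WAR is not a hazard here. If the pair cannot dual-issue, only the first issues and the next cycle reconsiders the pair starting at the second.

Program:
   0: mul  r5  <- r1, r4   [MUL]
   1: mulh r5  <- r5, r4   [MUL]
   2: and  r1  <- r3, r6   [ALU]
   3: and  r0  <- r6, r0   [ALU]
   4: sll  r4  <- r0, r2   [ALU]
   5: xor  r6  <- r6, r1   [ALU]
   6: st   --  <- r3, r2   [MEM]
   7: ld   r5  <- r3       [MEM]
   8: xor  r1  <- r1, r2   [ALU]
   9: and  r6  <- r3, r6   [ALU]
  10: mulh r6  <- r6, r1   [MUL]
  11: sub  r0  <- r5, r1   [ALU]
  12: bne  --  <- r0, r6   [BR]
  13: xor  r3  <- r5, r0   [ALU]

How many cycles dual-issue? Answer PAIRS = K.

t=0 i0:mul.MUL ; no-port MUL/MUL
t=1 i1,i2:mulh.MUL and.ALU ; 2-wide
t=2 i3:and.ALU ; RAW r0
t=3 i4,i5:sll.ALU xor.ALU ; 2-wide
t=4 i6:st.MEM ; no-port MEM/MEM
t=5 i7,i8:ld.MEM xor.ALU ; 2-wide
t=6 i9:and.ALU ; RAW+WAW r6
t=7 i10,i11:mulh.MUL sub.ALU ; 2-wide
t=8 i12,i13:bne.BR xor.ALU ; 2-wide

PAIRS = 5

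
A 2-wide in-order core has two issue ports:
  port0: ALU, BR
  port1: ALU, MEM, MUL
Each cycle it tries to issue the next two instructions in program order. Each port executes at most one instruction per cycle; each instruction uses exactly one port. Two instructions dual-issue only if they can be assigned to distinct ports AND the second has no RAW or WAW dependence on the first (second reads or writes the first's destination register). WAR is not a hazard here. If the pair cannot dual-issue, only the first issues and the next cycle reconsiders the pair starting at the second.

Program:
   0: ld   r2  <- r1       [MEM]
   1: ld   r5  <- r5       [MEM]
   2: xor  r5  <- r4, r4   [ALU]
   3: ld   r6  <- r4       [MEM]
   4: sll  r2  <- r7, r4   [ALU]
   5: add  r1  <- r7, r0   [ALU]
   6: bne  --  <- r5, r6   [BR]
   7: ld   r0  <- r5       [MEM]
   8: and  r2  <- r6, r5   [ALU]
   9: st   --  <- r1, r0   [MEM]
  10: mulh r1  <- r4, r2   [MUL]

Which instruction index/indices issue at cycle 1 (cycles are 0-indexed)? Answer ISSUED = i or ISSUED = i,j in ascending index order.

t=0 i0:ld ; no-port MEM/MEM
t=1 i1:ld ; WAW r5
t=2 i2/i3:xor+ld ; 2-wide
t=3 i4/i5:sll+add ; 2-wide
t=4 i6/i7:bne+ld ; 2-wide
t=5 i8/i9:and+st ; 2-wide
t=6 i10:mulh ; tail

ISSUED = 1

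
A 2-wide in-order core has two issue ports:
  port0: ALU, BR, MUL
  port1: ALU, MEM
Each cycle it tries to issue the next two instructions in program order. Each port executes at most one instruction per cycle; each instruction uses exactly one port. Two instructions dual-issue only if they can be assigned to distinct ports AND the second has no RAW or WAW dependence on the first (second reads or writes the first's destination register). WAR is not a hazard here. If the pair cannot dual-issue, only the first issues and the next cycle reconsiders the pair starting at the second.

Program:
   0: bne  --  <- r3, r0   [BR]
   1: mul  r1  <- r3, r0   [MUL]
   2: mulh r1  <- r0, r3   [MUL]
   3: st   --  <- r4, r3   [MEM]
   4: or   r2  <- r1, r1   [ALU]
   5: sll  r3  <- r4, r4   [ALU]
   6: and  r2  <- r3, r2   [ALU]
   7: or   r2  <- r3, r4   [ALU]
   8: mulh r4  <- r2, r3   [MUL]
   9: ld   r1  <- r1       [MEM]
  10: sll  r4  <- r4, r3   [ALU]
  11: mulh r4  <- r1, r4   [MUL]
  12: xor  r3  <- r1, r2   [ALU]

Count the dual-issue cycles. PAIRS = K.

#0 head=0: bne i0 no-port BR/MUL
#1 head=1: mul i1 no-port MUL/MUL
#2 head=2: mulh+st i2&i3 2-wide
#3 head=4: or+sll i4&i5 2-wide
#4 head=6: and i6 WAW r2
#5 head=7: or i7 RAW r2
#6 head=8: mulh+ld i8&i9 2-wide
#7 head=10: sll i10 RAW+WAW r4
#8 head=11: mulh+xor i11&i12 2-wide

PAIRS = 4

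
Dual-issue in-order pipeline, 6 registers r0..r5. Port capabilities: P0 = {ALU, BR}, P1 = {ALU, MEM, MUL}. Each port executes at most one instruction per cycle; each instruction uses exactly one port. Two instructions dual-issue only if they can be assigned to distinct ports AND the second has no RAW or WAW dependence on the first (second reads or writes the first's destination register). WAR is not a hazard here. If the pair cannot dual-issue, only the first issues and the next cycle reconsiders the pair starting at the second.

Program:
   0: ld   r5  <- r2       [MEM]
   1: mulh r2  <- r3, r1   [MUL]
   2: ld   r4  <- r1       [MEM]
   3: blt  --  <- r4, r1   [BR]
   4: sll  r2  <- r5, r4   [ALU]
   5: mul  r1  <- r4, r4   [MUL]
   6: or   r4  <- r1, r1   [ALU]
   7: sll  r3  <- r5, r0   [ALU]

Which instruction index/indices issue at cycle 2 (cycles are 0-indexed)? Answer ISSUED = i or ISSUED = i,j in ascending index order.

ISSUED = 2

#0 head=0: ld i0 no-port MEM/MUL
#1 head=1: mulh i1 no-port MUL/MEM
#2 head=2: ld i2 RAW r4
#3 head=3: blt sll i3/i4 dual
#4 head=5: mul i5 RAW r1
#5 head=6: or sll i6/i7 dual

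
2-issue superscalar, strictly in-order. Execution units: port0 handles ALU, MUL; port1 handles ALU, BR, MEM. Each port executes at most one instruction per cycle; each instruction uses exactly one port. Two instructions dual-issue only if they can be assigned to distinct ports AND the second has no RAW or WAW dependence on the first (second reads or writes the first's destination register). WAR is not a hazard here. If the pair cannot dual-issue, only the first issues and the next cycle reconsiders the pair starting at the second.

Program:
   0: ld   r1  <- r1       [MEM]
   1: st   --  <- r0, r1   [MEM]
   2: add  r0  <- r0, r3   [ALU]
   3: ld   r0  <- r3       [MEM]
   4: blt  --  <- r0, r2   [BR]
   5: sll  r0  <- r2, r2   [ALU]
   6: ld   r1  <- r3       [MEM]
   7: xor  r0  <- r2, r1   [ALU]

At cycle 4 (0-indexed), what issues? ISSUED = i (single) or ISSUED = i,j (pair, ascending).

#0 head=0: ld.MEM i0 no-port MEM/MEM
#1 head=1: st.MEM;add.ALU i1+i2 2-wide
#2 head=3: ld.MEM i3 no-port MEM/BR
#3 head=4: blt.BR;sll.ALU i4+i5 2-wide
#4 head=6: ld.MEM i6 RAW r1
#5 head=7: xor.ALU i7 tail

ISSUED = 6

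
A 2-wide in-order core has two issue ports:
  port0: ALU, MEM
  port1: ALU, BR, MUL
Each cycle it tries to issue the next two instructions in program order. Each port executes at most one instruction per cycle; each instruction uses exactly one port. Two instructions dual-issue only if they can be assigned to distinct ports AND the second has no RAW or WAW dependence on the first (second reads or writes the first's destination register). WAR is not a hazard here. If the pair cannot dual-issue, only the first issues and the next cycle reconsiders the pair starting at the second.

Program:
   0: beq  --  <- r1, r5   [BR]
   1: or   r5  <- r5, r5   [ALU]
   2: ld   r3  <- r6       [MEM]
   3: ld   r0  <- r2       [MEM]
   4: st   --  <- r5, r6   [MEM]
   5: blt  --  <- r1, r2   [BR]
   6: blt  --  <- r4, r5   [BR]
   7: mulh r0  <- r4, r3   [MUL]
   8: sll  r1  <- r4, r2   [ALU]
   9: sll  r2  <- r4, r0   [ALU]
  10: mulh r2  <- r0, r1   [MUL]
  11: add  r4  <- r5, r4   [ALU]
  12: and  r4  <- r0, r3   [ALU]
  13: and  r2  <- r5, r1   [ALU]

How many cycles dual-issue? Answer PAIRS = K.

PAIRS = 5

c0: i0+i1 beq.BR+or.ALU  2-wide
c1: i2 ld.MEM  no-port MEM/MEM
c2: i3 ld.MEM  no-port MEM/MEM
c3: i4+i5 st.MEM+blt.BR  2-wide
c4: i6 blt.BR  no-port BR/MUL
c5: i7+i8 mulh.MUL+sll.ALU  2-wide
c6: i9 sll.ALU  WAW r2
c7: i10+i11 mulh.MUL+add.ALU  2-wide
c8: i12+i13 and.ALU+and.ALU  2-wide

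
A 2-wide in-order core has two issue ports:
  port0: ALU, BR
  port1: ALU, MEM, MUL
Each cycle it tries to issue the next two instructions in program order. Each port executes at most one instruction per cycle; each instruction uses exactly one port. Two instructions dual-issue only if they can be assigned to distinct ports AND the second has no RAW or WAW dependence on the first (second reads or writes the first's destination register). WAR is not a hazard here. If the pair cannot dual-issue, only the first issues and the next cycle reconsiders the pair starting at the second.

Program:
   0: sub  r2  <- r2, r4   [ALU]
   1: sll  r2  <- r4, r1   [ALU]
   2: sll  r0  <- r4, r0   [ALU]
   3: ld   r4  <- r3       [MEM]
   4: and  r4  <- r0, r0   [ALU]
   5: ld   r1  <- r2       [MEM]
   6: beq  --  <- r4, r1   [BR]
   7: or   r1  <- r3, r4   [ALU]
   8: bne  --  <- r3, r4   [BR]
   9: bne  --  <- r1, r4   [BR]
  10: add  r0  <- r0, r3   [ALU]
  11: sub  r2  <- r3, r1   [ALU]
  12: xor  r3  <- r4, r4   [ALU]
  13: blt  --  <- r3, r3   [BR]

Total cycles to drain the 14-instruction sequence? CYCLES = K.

CYCLES = 9

  cy0 -> i0 (sub.ALU) WAW r2
  cy1 -> i1/i2 (sll.ALU+sll.ALU) pair
  cy2 -> i3 (ld.MEM) WAW r4
  cy3 -> i4/i5 (and.ALU+ld.MEM) pair
  cy4 -> i6/i7 (beq.BR+or.ALU) pair
  cy5 -> i8 (bne.BR) no-port BR/BR
  cy6 -> i9/i10 (bne.BR+add.ALU) pair
  cy7 -> i11/i12 (sub.ALU+xor.ALU) pair
  cy8 -> i13 (blt.BR) tail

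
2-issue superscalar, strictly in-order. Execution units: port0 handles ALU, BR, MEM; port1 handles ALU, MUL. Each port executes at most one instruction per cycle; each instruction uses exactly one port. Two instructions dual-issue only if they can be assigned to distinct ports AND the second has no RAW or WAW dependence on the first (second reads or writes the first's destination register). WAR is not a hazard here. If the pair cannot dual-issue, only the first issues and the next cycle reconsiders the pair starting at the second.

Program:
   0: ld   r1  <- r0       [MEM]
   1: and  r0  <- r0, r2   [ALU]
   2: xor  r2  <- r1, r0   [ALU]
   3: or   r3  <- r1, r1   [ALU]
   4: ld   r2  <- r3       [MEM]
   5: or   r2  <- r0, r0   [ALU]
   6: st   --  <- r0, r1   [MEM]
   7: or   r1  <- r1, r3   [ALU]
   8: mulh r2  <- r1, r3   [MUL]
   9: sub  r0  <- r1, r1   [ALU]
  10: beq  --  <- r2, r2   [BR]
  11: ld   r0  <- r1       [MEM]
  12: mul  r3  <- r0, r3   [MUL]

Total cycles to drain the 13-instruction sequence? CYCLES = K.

0. ld/and @i0,i1  | dual
1. xor/or @i2,i3  | dual
2. ld @i4  | WAW r2
3. or/st @i5,i6  | dual
4. or @i7  | RAW r1
5. mulh/sub @i8,i9  | dual
6. beq @i10  | no-port BR/MEM
7. ld @i11  | RAW r0
8. mul @i12  | tail

CYCLES = 9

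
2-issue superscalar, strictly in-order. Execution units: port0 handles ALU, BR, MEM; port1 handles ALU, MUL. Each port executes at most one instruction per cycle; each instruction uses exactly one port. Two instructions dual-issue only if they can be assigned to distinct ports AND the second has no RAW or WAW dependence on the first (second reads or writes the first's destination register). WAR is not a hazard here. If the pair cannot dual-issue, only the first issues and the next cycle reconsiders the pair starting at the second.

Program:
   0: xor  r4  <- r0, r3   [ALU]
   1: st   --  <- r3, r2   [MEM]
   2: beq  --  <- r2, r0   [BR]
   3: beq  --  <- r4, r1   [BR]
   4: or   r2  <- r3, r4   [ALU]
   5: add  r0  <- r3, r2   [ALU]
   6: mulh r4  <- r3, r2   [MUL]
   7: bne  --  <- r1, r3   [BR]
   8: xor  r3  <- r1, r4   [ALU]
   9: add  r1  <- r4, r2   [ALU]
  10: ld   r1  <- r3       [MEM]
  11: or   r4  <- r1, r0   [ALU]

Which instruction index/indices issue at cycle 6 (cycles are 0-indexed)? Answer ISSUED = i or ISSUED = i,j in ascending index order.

ISSUED = 10

t=0 i0,i1:xor;st ; 2-wide
t=1 i2:beq ; no-port BR/BR
t=2 i3,i4:beq;or ; 2-wide
t=3 i5,i6:add;mulh ; 2-wide
t=4 i7,i8:bne;xor ; 2-wide
t=5 i9:add ; WAW r1
t=6 i10:ld ; RAW r1
t=7 i11:or ; tail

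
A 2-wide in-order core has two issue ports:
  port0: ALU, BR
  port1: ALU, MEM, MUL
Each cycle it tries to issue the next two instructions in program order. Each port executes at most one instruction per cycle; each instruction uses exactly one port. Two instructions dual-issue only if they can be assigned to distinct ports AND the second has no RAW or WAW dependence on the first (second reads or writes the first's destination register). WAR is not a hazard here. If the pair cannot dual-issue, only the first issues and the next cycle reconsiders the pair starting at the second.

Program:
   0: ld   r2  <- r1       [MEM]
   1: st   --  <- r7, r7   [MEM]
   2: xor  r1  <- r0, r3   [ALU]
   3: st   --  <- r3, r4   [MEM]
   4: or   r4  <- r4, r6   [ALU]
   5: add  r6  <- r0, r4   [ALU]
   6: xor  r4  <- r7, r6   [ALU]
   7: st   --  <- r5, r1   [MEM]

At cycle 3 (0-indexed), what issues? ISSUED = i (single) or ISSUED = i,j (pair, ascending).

ISSUED = 5

0. ld @i0  | no-port MEM/MEM
1. st+xor @i1/i2  | 2-wide
2. st+or @i3/i4  | 2-wide
3. add @i5  | RAW r6
4. xor+st @i6/i7  | 2-wide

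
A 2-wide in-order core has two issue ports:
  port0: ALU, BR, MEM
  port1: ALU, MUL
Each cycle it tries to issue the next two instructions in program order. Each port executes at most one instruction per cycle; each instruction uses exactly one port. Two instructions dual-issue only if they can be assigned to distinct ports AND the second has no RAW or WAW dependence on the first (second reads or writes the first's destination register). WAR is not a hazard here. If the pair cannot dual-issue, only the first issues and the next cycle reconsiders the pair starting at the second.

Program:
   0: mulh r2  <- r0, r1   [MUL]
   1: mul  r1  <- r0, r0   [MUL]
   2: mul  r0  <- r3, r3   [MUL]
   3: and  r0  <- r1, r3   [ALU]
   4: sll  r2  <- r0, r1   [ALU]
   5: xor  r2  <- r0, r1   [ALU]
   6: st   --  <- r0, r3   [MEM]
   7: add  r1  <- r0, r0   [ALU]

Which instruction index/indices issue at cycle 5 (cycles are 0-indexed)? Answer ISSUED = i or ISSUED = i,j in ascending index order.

ISSUED = 5,6

  cy0 -> i0 (mulh) no-port MUL/MUL
  cy1 -> i1 (mul) no-port MUL/MUL
  cy2 -> i2 (mul) WAW r0
  cy3 -> i3 (and) RAW r0
  cy4 -> i4 (sll) WAW r2
  cy5 -> i5/i6 (xor;st) pair
  cy6 -> i7 (add) tail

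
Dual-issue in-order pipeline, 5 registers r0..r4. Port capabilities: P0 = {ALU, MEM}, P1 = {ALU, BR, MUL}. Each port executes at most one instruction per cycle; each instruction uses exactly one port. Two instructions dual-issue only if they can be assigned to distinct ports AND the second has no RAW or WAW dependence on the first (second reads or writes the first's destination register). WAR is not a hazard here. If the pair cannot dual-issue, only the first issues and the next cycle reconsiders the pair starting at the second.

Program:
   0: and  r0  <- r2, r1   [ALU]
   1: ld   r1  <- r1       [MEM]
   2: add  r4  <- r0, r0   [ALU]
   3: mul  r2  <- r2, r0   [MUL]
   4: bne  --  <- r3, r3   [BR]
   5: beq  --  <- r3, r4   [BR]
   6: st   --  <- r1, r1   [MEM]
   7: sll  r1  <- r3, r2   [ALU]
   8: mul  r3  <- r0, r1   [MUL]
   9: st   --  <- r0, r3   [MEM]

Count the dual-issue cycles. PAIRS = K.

PAIRS = 3

#0 head=0: and.ALU;ld.MEM i0/i1 dual
#1 head=2: add.ALU;mul.MUL i2/i3 dual
#2 head=4: bne.BR i4 no-port BR/BR
#3 head=5: beq.BR;st.MEM i5/i6 dual
#4 head=7: sll.ALU i7 RAW r1
#5 head=8: mul.MUL i8 RAW r3
#6 head=9: st.MEM i9 tail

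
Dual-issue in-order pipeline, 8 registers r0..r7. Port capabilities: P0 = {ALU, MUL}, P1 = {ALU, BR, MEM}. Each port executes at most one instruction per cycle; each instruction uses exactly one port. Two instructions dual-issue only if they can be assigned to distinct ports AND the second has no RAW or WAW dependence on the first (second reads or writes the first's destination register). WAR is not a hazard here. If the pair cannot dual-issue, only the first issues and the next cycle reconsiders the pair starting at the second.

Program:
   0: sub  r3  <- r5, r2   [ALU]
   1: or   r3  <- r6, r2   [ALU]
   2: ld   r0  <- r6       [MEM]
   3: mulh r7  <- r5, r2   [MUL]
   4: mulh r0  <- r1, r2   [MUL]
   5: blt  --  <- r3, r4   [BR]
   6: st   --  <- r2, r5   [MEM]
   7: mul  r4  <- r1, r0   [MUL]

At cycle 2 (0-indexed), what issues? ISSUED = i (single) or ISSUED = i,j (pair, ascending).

ISSUED = 3

[0] i0  sub  -- WAW r3
[1] i1+i2  or/ld  -- 2-wide
[2] i3  mulh  -- no-port MUL/MUL
[3] i4+i5  mulh/blt  -- 2-wide
[4] i6+i7  st/mul  -- 2-wide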